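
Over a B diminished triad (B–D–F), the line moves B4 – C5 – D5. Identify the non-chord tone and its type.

The harmony at that moment is B diminished triad (B, D, F); C5 is not a chord tone.
It is approached by step up from B4 and left by step up to D5.
Step in, step out in the same direction — a passing tone.

C5 is a passing tone.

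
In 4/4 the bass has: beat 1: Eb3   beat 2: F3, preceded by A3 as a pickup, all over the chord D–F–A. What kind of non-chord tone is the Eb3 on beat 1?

The harmony at that moment is D minor triad (D, F, A); Eb3 is not a chord tone.
It is approached by leap down from A3 and left by step up to F3.
Leap in, step out, metrically accented — an appoggiatura.

Appoggiatura.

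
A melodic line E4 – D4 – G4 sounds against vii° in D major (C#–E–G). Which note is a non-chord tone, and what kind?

The harmony at that moment is C# diminished triad (C#, E, G); D4 is not a chord tone.
It is approached by step down from E4 and left by leap up to G4.
Step in, leap out — an escape tone.

D4 is an escape tone.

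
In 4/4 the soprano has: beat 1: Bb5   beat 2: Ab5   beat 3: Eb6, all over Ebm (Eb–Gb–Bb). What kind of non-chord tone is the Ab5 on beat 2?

The harmony at that moment is Eb minor triad (Eb, Gb, Bb); Ab5 is not a chord tone.
It is approached by step down from Bb5 and left by leap up to Eb6.
Step in, leap out, on a weak beat — an escape tone.

Escape tone.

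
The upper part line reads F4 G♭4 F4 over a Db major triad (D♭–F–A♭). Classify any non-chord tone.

The harmony at that moment is D♭ major triad (D♭, F, A♭); G♭4 is not a chord tone.
It is approached by step up from F4 and left by step down to F4.
Step away and step back to the same note — a neighbor tone (upper neighbor).

G♭4 is a neighbor tone.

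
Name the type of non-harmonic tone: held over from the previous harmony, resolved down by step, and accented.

Suspension.

Approach: by preparation — the pitch is first a chord tone, then held (tied or repeated) while the harmony changes under it. Departure: down by step. Metric position: strong.
A prepared dissonance that resolves downward by step — a suspension. (The same figure resolving upward would be a retardation.)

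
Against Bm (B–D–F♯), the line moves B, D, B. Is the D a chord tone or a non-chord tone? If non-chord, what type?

B minor triad contains B, D, F♯; D is the third, so it is a chord tone.

Chord tone (the third of B minor triad).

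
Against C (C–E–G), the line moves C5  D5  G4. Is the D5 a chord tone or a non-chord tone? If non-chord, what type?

The harmony at that moment is C major triad (C, E, G); D5 is not a chord tone.
It is approached by step up from C5 and left by leap down to G4.
Step in, leap out — an escape tone.

Non-chord tone — an escape tone.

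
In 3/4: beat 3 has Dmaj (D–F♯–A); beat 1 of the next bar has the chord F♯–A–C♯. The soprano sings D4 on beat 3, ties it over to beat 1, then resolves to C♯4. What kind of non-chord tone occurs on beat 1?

Suspension.

The harmony at that moment is F♯ minor triad (F♯, A, C♯); D4 is not a chord tone.
It is held over (the same pitch as the preceding D4) and left by step down to C♯4.
Held over from the previous chord and resolving down by step — a suspension.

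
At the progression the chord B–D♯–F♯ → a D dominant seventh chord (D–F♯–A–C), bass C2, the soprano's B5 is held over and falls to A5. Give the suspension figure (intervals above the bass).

At the second chord the bass is C2. The suspended B5 lies a seventh above the bass; after resolving down by step to A5, the interval above the bass becomes a sixth.
Suspension figures are named by those two intervals: 7–6.

7–6 suspension.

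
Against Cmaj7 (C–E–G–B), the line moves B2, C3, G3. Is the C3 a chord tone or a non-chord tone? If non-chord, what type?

Chord tone (the root of C major seventh chord).

C major seventh chord contains C, E, G, B; C is the root, so it is a chord tone.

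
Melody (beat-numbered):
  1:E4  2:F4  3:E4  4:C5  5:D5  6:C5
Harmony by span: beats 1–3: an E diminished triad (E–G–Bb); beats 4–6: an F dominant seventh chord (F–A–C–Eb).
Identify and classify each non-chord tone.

F4 (beat 2) — neighbor tone; D5 (beat 5) — neighbor tone.

The harmony at that moment is E diminished triad (E, G, Bb); F4 is not a chord tone.
It is approached by step up from E4 and left by step down to E4.
Step away and step back to the same note — a neighbor tone (upper neighbor).
The harmony at that moment is F dominant seventh chord (F, A, C, Eb); D5 is not a chord tone.
It is approached by step up from C5 and left by step down to C5.
Step away and step back to the same note — a neighbor tone (upper neighbor).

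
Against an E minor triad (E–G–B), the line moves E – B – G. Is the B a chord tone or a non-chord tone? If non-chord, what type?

Chord tone (the fifth of E minor triad).

E minor triad contains E, G, B; B is the fifth, so it is a chord tone.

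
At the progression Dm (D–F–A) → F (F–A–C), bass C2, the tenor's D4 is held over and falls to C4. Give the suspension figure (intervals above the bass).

9–8 suspension.

At the second chord the bass is C2. The suspended D4 lies a ninth above the bass; after resolving down by step to C4, the interval above the bass becomes an octave.
Suspension figures are named by those two intervals: 9–8.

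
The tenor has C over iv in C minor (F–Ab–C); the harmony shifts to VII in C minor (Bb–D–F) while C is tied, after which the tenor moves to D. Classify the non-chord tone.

The harmony at that moment is Bb major triad (Bb, D, F); C is not a chord tone.
It is held over (the same pitch as the preceding C) and left by step up to D.
Held over from the previous chord and resolving up by step — a retardation.

C is a retardation.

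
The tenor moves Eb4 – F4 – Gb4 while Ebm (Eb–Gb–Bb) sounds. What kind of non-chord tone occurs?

The harmony at that moment is Eb minor triad (Eb, Gb, Bb); F4 is not a chord tone.
It is approached by step up from Eb4 and left by step up to Gb4.
Step in, step out in the same direction — a passing tone.

F4 is a passing tone.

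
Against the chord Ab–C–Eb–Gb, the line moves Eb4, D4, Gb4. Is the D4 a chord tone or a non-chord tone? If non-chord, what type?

Non-chord tone — an escape tone.

The harmony at that moment is Ab dominant seventh chord (Ab, C, Eb, Gb); D4 is not a chord tone.
It is approached by step down from Eb4 and left by leap up to Gb4.
Step in, leap out — an escape tone.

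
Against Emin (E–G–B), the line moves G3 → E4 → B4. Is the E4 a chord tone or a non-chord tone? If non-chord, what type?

Chord tone (the root of E minor triad).

E minor triad contains E, G, B; E is the root, so it is a chord tone.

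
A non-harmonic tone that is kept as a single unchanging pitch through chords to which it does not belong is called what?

Pedal tone.

Approach: none. Departure: none — a single pitch is sustained while the chords change around it, passing through harmonies that do not contain it.
No melodic motion at all; the dissonance is created entirely by the moving harmonies against the stationary note — a pedal tone (pedal point).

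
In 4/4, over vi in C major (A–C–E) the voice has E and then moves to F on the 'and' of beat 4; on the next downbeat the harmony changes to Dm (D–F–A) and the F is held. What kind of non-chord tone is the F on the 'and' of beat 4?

The harmony at that moment is A minor triad (A, C, E); F is not a chord tone.
It is approached by step up from E and then sustained as the same pitch into the next harmony.
Arriving early and becoming a chord tone when the harmony changes — an anticipation.

Anticipation.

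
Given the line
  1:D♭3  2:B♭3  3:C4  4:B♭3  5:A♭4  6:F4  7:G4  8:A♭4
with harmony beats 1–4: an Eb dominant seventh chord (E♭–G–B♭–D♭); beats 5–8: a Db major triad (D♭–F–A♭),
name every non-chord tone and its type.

C4 (beat 3) — neighbor tone; G4 (beat 7) — passing tone.

The harmony at that moment is E♭ dominant seventh chord (E♭, G, B♭, D♭); C4 is not a chord tone.
It is approached by step up from B♭3 and left by step down to B♭3.
Step away and step back to the same note — a neighbor tone (upper neighbor).
The harmony at that moment is D♭ major triad (D♭, F, A♭); G4 is not a chord tone.
It is approached by step up from F4 and left by step up to A♭4.
Step in, step out in the same direction — a passing tone.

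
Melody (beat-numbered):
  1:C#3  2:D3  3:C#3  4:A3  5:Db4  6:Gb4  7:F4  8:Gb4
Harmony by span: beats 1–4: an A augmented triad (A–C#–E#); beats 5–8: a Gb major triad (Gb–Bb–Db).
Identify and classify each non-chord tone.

D3 (beat 2) — neighbor tone; F4 (beat 7) — neighbor tone.

The harmony at that moment is A augmented triad (A, C#, E#); D3 is not a chord tone.
It is approached by step up from C#3 and left by step down to C#3.
Step away and step back to the same note — a neighbor tone (upper neighbor).
The harmony at that moment is Gb major triad (Gb, Bb, Db); F4 is not a chord tone.
It is approached by step down from Gb4 and left by step up to Gb4.
Step away and step back to the same note — a neighbor tone (lower neighbor).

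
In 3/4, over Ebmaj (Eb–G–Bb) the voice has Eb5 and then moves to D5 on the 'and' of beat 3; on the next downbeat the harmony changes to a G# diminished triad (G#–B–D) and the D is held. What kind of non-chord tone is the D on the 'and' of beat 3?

Anticipation.

The harmony at that moment is Eb major triad (Eb, G, Bb); D5 is not a chord tone.
It is approached by step down from Eb5 and then sustained as the same pitch into the next harmony.
Arriving early and becoming a chord tone when the harmony changes — an anticipation.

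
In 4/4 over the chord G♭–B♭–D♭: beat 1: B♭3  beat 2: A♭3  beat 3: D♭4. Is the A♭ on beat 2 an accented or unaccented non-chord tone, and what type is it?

The harmony at that moment is G♭ major triad (G♭, B♭, D♭); A♭3 is not a chord tone.
It is approached by step down from B♭3 and left by leap up to D♭4.
Step in, leap out — an escape tone.
It falls on a weak beat, so it is unaccented.

Unaccented escape tone.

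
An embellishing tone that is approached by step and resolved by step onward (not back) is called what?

Passing tone.

Approach: by step. Departure: by step, continuing in the same direction.
Stepwise on both sides with no change of direction means the note fills in the space between two different chord tones — a passing tone. (Had it turned back to its starting note it would be a neighbor tone instead.)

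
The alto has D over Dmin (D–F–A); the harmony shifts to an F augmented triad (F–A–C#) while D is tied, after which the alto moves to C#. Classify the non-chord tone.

The harmony at that moment is F augmented triad (F, A, C#); D is not a chord tone.
It is held over (the same pitch as the preceding D) and left by step down to C#.
Held over from the previous chord and resolving down by step — a suspension.

D is a suspension.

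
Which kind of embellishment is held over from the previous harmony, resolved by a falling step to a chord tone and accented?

Approach: by preparation — the pitch is first a chord tone, then held (tied or repeated) while the harmony changes under it. Departure: down by step. Metric position: strong.
A prepared dissonance that resolves downward by step — a suspension. (The same figure resolving upward would be a retardation.)

Suspension.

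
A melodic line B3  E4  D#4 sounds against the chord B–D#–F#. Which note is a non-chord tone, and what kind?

The harmony at that moment is B major triad (B, D#, F#); E4 is not a chord tone.
It is approached by leap up from B3 and left by step down to D#4.
Leap in, step out — an appoggiatura.

E4 is an appoggiatura.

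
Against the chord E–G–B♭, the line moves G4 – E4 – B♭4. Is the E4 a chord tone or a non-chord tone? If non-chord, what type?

E diminished triad contains E, G, B♭; E is the root, so it is a chord tone.

Chord tone (the root of E diminished triad).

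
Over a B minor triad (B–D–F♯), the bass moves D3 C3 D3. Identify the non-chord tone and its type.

The harmony at that moment is B minor triad (B, D, F♯); C3 is not a chord tone.
It is approached by step down from D3 and left by step up to D3.
Step away and step back to the same note — a neighbor tone (lower neighbor).

C3 is a neighbor tone.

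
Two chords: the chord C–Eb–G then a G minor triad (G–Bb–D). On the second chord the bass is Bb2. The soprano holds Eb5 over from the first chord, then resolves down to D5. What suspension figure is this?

4–3 suspension.

At the second chord the bass is Bb2. The suspended Eb5 lies a fourth above the bass; after resolving down by step to D5, the interval above the bass becomes a third.
Suspension figures are named by those two intervals: 4–3.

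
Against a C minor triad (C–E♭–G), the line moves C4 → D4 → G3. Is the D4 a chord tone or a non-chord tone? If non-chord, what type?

Non-chord tone — an escape tone.

The harmony at that moment is C minor triad (C, E♭, G); D4 is not a chord tone.
It is approached by step up from C4 and left by leap down to G3.
Step in, leap out — an escape tone.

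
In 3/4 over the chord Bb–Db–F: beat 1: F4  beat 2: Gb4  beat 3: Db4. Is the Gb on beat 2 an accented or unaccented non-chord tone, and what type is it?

The harmony at that moment is Bb minor triad (Bb, Db, F); Gb4 is not a chord tone.
It is approached by step up from F4 and left by leap down to Db4.
Step in, leap out — an escape tone.
It falls on a weak beat, so it is unaccented.

Unaccented escape tone.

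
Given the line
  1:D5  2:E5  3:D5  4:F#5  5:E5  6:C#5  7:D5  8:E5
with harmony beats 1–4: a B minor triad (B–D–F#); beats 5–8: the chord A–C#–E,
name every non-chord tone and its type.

E5 (beat 2) — neighbor tone; D5 (beat 7) — passing tone.

The harmony at that moment is B minor triad (B, D, F#); E5 is not a chord tone.
It is approached by step up from D5 and left by step down to D5.
Step away and step back to the same note — a neighbor tone (upper neighbor).
The harmony at that moment is A major triad (A, C#, E); D5 is not a chord tone.
It is approached by step up from C#5 and left by step up to E5.
Step in, step out in the same direction — a passing tone.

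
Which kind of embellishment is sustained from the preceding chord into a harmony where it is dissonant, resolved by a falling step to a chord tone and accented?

Suspension.

Approach: by preparation — the pitch is first a chord tone, then held (tied or repeated) while the harmony changes under it. Departure: down by step. Metric position: strong.
A prepared dissonance that resolves downward by step — a suspension. (The same figure resolving upward would be a retardation.)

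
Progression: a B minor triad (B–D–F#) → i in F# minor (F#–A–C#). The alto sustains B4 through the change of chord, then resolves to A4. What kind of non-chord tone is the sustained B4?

B4 is a suspension.

The harmony at that moment is F# minor triad (F#, A, C#); B4 is not a chord tone.
It is held over (the same pitch as the preceding B4) and left by step down to A4.
Held over from the previous chord and resolving down by step — a suspension.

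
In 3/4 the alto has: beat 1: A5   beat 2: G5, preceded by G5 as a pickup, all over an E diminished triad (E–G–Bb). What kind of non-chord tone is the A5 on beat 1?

Upper neighbor tone.

The harmony at that moment is E diminished triad (E, G, Bb); A5 is not a chord tone.
It is approached by step up from G5 and left by step down to G5.
Step away and step back to the same note — a neighbor tone (upper neighbor).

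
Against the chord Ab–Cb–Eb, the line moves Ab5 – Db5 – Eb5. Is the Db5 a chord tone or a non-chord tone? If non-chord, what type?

Non-chord tone — an appoggiatura.

The harmony at that moment is Ab minor triad (Ab, Cb, Eb); Db5 is not a chord tone.
It is approached by leap down from Ab5 and left by step up to Eb5.
Leap in, step out — an appoggiatura.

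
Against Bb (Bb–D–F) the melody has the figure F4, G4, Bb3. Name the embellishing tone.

The harmony at that moment is Bb major triad (Bb, D, F); G4 is not a chord tone.
It is approached by step up from F4 and left by leap down to Bb3.
Step in, leap out — an escape tone.

G4 is an escape tone.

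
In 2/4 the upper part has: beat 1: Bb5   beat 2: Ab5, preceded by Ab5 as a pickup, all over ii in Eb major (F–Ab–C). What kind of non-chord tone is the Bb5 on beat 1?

Upper neighbor tone.

The harmony at that moment is F minor triad (F, Ab, C); Bb5 is not a chord tone.
It is approached by step up from Ab5 and left by step down to Ab5.
Step away and step back to the same note — a neighbor tone (upper neighbor).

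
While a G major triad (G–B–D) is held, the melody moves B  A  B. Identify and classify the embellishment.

The harmony at that moment is G major triad (G, B, D); A is not a chord tone.
It is approached by step down from B and left by step up to B.
Step away and step back to the same note — a neighbor tone (lower neighbor).

A is a neighbor tone.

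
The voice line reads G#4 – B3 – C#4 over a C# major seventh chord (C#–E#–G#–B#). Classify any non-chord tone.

The harmony at that moment is C# major seventh chord (C#, E#, G#, B#); B3 is not a chord tone.
It is approached by leap down from G#4 and left by step up to C#4.
Leap in, step out — an appoggiatura.

B3 is an appoggiatura.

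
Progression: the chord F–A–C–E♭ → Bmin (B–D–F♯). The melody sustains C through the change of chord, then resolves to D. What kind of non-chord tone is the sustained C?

The harmony at that moment is B minor triad (B, D, F♯); C is not a chord tone.
It is held over (the same pitch as the preceding C) and left by step up to D.
Held over from the previous chord and resolving up by step — a retardation.

C is a retardation.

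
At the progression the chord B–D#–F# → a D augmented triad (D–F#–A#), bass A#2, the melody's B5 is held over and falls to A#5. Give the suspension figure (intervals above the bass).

9–8 suspension.

At the second chord the bass is A#2. The suspended B5 lies a ninth above the bass; after resolving down by step to A#5, the interval above the bass becomes an octave.
Suspension figures are named by those two intervals: 9–8.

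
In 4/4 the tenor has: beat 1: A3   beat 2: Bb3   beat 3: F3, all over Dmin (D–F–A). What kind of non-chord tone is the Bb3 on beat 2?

Escape tone.

The harmony at that moment is D minor triad (D, F, A); Bb3 is not a chord tone.
It is approached by step up from A3 and left by leap down to F3.
Step in, leap out, on a weak beat — an escape tone.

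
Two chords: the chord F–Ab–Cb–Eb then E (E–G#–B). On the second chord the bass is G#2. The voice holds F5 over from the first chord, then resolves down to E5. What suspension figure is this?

At the second chord the bass is G#2. The suspended F5 lies a seventh above the bass; after resolving down by step to E5, the interval above the bass becomes a sixth.
Suspension figures are named by those two intervals: 7–6.

7–6 suspension.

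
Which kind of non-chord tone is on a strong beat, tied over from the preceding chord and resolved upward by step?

Retardation.

Approach: by preparation — the pitch is first a chord tone, then held (tied or repeated) while the harmony changes under it. Departure: up by step. Metric position: strong.
A prepared dissonance that resolves upward by step — a retardation. (The same figure resolving downward would be a suspension.)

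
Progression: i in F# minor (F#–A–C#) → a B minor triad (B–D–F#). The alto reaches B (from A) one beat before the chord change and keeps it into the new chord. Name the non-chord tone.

B is an anticipation.

The harmony at that moment is F# minor triad (F#, A, C#); B is not a chord tone.
It is approached by step up from A and then sustained as the same pitch into the next harmony.
Arriving early and becoming a chord tone when the harmony changes — an anticipation.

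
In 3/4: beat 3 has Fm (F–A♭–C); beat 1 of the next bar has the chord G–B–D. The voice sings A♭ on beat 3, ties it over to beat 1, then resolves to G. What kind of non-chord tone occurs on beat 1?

The harmony at that moment is G major triad (G, B, D); A♭ is not a chord tone.
It is held over (the same pitch as the preceding A♭) and left by step down to G.
Held over from the previous chord and resolving down by step — a suspension.

Suspension.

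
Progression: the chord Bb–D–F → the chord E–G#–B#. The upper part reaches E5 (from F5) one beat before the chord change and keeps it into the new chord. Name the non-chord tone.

E5 is an anticipation.

The harmony at that moment is Bb major triad (Bb, D, F); E5 is not a chord tone.
It is approached by step down from F5 and then sustained as the same pitch into the next harmony.
Arriving early and becoming a chord tone when the harmony changes — an anticipation.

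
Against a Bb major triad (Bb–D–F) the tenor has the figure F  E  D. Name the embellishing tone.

E is a passing tone.

The harmony at that moment is Bb major triad (Bb, D, F); E is not a chord tone.
It is approached by step down from F and left by step down to D.
Step in, step out in the same direction — a passing tone.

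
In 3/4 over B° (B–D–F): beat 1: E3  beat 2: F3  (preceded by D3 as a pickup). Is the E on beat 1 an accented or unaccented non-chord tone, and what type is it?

The harmony at that moment is B diminished triad (B, D, F); E3 is not a chord tone.
It is approached by step up from D3 and left by step up to F3.
Step in, step out in the same direction — a passing tone.
It falls on the downbeat, so it is accented.

Accented passing tone.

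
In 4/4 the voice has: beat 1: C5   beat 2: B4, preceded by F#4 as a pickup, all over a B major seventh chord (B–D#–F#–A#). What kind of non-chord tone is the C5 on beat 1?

The harmony at that moment is B major seventh chord (B, D#, F#, A#); C5 is not a chord tone.
It is approached by leap up from F#4 and left by step down to B4.
Leap in, step out, metrically accented — an appoggiatura.

Appoggiatura.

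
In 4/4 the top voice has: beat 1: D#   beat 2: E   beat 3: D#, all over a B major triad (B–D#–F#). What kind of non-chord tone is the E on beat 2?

Upper neighbor tone.

The harmony at that moment is B major triad (B, D#, F#); E is not a chord tone.
It is approached by step up from D# and left by step down to D#.
Step away and step back to the same note — a neighbor tone (upper neighbor).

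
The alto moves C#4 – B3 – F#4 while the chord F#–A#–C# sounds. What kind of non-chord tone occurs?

The harmony at that moment is F# major triad (F#, A#, C#); B3 is not a chord tone.
It is approached by step down from C#4 and left by leap up to F#4.
Step in, leap out — an escape tone.

B3 is an escape tone.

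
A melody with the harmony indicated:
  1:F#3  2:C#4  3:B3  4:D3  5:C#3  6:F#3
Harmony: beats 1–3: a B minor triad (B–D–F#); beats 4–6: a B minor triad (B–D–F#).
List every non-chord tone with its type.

C#4 (beat 2) — appoggiatura; C#3 (beat 5) — escape tone.

The harmony at that moment is B minor triad (B, D, F#); C#4 is not a chord tone.
It is approached by leap up from F#3 and left by step down to B3.
Leap in, step out — an appoggiatura.
The harmony at that moment is B minor triad (B, D, F#); C#3 is not a chord tone.
It is approached by step down from D3 and left by leap up to F#3.
Step in, leap out — an escape tone.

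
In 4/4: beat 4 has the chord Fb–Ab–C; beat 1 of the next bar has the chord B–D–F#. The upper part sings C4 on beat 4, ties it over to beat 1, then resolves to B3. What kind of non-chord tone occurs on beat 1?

Suspension.

The harmony at that moment is B minor triad (B, D, F#); C4 is not a chord tone.
It is held over (the same pitch as the preceding C4) and left by step down to B3.
Held over from the previous chord and resolving down by step — a suspension.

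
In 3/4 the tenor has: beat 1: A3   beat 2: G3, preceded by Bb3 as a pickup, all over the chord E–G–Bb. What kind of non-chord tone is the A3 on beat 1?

Passing tone.

The harmony at that moment is E diminished triad (E, G, Bb); A3 is not a chord tone.
It is approached by step down from Bb3 and left by step down to G3.
Step in, step out in the same direction — a passing tone.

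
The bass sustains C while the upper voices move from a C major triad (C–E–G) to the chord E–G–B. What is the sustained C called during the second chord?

Pedal tone (pedal point).

The harmony at that moment is E minor triad (E, G, B); C is not a chord tone.
It is held over (the same pitch as the preceding C) and then sustained as the same pitch into the next harmony.
Sustained through a change of harmony — a pedal tone.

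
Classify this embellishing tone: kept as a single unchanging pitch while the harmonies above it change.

Pedal tone.

Approach: none. Departure: none — a single pitch is sustained while the chords change around it, passing through harmonies that do not contain it.
No melodic motion at all; the dissonance is created entirely by the moving harmonies against the stationary note — a pedal tone (pedal point).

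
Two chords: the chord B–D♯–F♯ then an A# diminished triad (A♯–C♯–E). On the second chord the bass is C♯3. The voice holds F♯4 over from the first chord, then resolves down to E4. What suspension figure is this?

At the second chord the bass is C♯3. The suspended F♯4 lies a fourth above the bass; after resolving down by step to E4, the interval above the bass becomes a third.
Suspension figures are named by those two intervals: 4–3.

4–3 suspension.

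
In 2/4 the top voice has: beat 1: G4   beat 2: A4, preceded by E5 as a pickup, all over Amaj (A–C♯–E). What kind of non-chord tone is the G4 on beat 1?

The harmony at that moment is A major triad (A, C♯, E); G4 is not a chord tone.
It is approached by leap down from E5 and left by step up to A4.
Leap in, step out, metrically accented — an appoggiatura.

Appoggiatura.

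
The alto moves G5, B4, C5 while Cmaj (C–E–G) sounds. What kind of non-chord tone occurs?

B4 is an appoggiatura.

The harmony at that moment is C major triad (C, E, G); B4 is not a chord tone.
It is approached by leap down from G5 and left by step up to C5.
Leap in, step out — an appoggiatura.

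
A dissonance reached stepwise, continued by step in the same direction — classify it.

Approach: by step. Departure: by step, continuing in the same direction.
Stepwise on both sides with no change of direction means the note fills in the space between two different chord tones — a passing tone. (Had it turned back to its starting note it would be a neighbor tone instead.)

Passing tone.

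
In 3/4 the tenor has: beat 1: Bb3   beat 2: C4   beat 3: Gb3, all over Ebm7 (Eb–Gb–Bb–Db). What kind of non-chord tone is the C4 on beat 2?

Escape tone.

The harmony at that moment is Eb minor seventh chord (Eb, Gb, Bb, Db); C4 is not a chord tone.
It is approached by step up from Bb3 and left by leap down to Gb3.
Step in, leap out, on a weak beat — an escape tone.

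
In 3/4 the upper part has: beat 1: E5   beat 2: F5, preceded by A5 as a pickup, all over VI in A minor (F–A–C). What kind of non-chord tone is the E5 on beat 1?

Appoggiatura.

The harmony at that moment is F major triad (F, A, C); E5 is not a chord tone.
It is approached by leap down from A5 and left by step up to F5.
Leap in, step out, metrically accented — an appoggiatura.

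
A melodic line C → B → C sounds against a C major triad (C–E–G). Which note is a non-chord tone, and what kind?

B is a neighbor tone.

The harmony at that moment is C major triad (C, E, G); B is not a chord tone.
It is approached by step down from C and left by step up to C.
Step away and step back to the same note — a neighbor tone (lower neighbor).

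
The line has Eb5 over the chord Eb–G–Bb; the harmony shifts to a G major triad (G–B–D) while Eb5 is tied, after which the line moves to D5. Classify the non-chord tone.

The harmony at that moment is G major triad (G, B, D); Eb5 is not a chord tone.
It is held over (the same pitch as the preceding Eb5) and left by step down to D5.
Held over from the previous chord and resolving down by step — a suspension.

Eb5 is a suspension.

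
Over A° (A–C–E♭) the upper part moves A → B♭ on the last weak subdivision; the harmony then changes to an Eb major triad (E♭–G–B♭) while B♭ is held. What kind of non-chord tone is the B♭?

B♭ is an anticipation.

The harmony at that moment is A diminished triad (A, C, E♭); B♭ is not a chord tone.
It is approached by step up from A and then sustained as the same pitch into the next harmony.
Arriving early and becoming a chord tone when the harmony changes — an anticipation.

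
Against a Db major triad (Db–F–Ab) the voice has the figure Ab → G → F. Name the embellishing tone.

The harmony at that moment is Db major triad (Db, F, Ab); G is not a chord tone.
It is approached by step down from Ab and left by step down to F.
Step in, step out in the same direction — a passing tone.

G is a passing tone.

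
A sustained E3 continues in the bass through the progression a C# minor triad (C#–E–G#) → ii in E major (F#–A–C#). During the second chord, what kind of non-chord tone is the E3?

Pedal tone (pedal point).

The harmony at that moment is F# minor triad (F#, A, C#); E3 is not a chord tone.
It is held over (the same pitch as the preceding E3) and then sustained as the same pitch into the next harmony.
Sustained through a change of harmony — a pedal tone.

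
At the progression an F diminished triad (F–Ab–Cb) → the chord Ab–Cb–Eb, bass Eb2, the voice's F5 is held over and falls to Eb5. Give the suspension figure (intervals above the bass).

9–8 suspension.

At the second chord the bass is Eb2. The suspended F5 lies a ninth above the bass; after resolving down by step to Eb5, the interval above the bass becomes an octave.
Suspension figures are named by those two intervals: 9–8.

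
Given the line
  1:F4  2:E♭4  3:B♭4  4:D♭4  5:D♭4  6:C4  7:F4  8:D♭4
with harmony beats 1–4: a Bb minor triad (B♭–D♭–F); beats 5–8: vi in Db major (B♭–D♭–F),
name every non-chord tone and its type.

E♭4 (beat 2) — escape tone; C4 (beat 6) — escape tone.

The harmony at that moment is B♭ minor triad (B♭, D♭, F); E♭4 is not a chord tone.
It is approached by step down from F4 and left by leap up to B♭4.
Step in, leap out — an escape tone.
The harmony at that moment is B♭ minor triad (B♭, D♭, F); C4 is not a chord tone.
It is approached by step down from D♭4 and left by leap up to F4.
Step in, leap out — an escape tone.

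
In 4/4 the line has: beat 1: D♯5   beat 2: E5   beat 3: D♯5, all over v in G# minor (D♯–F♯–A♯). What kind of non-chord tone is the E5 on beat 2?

The harmony at that moment is D♯ minor triad (D♯, F♯, A♯); E5 is not a chord tone.
It is approached by step up from D♯5 and left by step down to D♯5.
Step away and step back to the same note — a neighbor tone (upper neighbor).

Upper neighbor tone.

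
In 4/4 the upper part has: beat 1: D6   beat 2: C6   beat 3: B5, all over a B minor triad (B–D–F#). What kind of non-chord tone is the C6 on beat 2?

The harmony at that moment is B minor triad (B, D, F#); C6 is not a chord tone.
It is approached by step down from D6 and left by step down to B5.
Step in, step out in the same direction — a passing tone.

Passing tone.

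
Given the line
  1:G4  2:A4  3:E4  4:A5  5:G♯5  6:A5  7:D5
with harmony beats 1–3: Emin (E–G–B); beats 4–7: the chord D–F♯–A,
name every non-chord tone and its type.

The harmony at that moment is E minor triad (E, G, B); A4 is not a chord tone.
It is approached by step up from G4 and left by leap down to E4.
Step in, leap out — an escape tone.
The harmony at that moment is D major triad (D, F♯, A); G♯5 is not a chord tone.
It is approached by step down from A5 and left by step up to A5.
Step away and step back to the same note — a neighbor tone (lower neighbor).

A4 (beat 2) — escape tone; G♯5 (beat 5) — neighbor tone.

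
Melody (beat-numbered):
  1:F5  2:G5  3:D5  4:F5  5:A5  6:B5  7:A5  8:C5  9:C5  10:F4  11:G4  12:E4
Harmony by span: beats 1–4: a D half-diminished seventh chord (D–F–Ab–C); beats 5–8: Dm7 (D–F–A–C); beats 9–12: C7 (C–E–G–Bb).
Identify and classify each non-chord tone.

The harmony at that moment is D half-diminished seventh chord (D, F, Ab, C); G5 is not a chord tone.
It is approached by step up from F5 and left by leap down to D5.
Step in, leap out — an escape tone.
The harmony at that moment is D minor seventh chord (D, F, A, C); B5 is not a chord tone.
It is approached by step up from A5 and left by step down to A5.
Step away and step back to the same note — a neighbor tone (upper neighbor).
The harmony at that moment is C dominant seventh chord (C, E, G, Bb); F4 is not a chord tone.
It is approached by leap down from C5 and left by step up to G4.
Leap in, step out — an appoggiatura.

G5 (beat 2) — escape tone; B5 (beat 6) — neighbor tone; F4 (beat 10) — appoggiatura.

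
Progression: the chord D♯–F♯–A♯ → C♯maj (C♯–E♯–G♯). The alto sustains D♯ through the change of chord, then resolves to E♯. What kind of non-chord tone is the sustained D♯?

D♯ is a retardation.

The harmony at that moment is C♯ major triad (C♯, E♯, G♯); D♯ is not a chord tone.
It is held over (the same pitch as the preceding D♯) and left by step up to E♯.
Held over from the previous chord and resolving up by step — a retardation.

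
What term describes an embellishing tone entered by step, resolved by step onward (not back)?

Passing tone.

Approach: by step. Departure: by step, continuing in the same direction.
Stepwise on both sides with no change of direction means the note fills in the space between two different chord tones — a passing tone. (Had it turned back to its starting note it would be a neighbor tone instead.)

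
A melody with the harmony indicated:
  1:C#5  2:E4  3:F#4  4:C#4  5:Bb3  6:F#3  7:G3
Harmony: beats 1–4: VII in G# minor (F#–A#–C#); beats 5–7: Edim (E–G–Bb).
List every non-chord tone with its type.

The harmony at that moment is F# major triad (F#, A#, C#); E4 is not a chord tone.
It is approached by leap down from C#5 and left by step up to F#4.
Leap in, step out — an appoggiatura.
The harmony at that moment is E diminished triad (E, G, Bb); F#3 is not a chord tone.
It is approached by leap down from Bb3 and left by step up to G3.
Leap in, step out — an appoggiatura.

E4 (beat 2) — appoggiatura; F#3 (beat 6) — appoggiatura.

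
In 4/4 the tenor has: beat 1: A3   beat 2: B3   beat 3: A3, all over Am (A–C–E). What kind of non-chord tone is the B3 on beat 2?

Upper neighbor tone.

The harmony at that moment is A minor triad (A, C, E); B3 is not a chord tone.
It is approached by step up from A3 and left by step down to A3.
Step away and step back to the same note — a neighbor tone (upper neighbor).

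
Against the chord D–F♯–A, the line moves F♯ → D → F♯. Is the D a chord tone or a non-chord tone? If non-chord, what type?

D major triad contains D, F♯, A; D is the root, so it is a chord tone.

Chord tone (the root of D major triad).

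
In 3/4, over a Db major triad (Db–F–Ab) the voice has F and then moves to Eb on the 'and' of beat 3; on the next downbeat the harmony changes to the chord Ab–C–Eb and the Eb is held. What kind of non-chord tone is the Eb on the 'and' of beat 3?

The harmony at that moment is Db major triad (Db, F, Ab); Eb is not a chord tone.
It is approached by step down from F and then sustained as the same pitch into the next harmony.
Arriving early and becoming a chord tone when the harmony changes — an anticipation.

Anticipation.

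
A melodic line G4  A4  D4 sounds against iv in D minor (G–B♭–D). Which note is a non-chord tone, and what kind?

A4 is an escape tone.

The harmony at that moment is G minor triad (G, B♭, D); A4 is not a chord tone.
It is approached by step up from G4 and left by leap down to D4.
Step in, leap out — an escape tone.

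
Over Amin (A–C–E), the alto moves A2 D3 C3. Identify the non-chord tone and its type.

D3 is an appoggiatura.

The harmony at that moment is A minor triad (A, C, E); D3 is not a chord tone.
It is approached by leap up from A2 and left by step down to C3.
Leap in, step out — an appoggiatura.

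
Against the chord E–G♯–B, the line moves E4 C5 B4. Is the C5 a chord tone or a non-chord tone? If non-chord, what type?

Non-chord tone — an appoggiatura.

The harmony at that moment is E major triad (E, G♯, B); C5 is not a chord tone.
It is approached by leap up from E4 and left by step down to B4.
Leap in, step out — an appoggiatura.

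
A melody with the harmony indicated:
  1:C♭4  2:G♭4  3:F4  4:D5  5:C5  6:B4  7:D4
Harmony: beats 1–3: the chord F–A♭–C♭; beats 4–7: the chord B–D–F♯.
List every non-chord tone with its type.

The harmony at that moment is F diminished triad (F, A♭, C♭); G♭4 is not a chord tone.
It is approached by leap up from C♭4 and left by step down to F4.
Leap in, step out — an appoggiatura.
The harmony at that moment is B minor triad (B, D, F♯); C5 is not a chord tone.
It is approached by step down from D5 and left by step down to B4.
Step in, step out in the same direction — a passing tone.

G♭4 (beat 2) — appoggiatura; C5 (beat 5) — passing tone.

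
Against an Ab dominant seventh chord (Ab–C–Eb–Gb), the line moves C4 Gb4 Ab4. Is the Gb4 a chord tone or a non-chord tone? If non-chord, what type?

Ab dominant seventh chord contains Ab, C, Eb, Gb; Gb is the seventh, so it is a chord tone.

Chord tone (the seventh of Ab dominant seventh chord).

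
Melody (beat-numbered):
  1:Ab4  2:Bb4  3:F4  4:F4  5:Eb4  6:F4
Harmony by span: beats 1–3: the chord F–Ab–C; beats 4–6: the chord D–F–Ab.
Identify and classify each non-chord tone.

The harmony at that moment is F minor triad (F, Ab, C); Bb4 is not a chord tone.
It is approached by step up from Ab4 and left by leap down to F4.
Step in, leap out — an escape tone.
The harmony at that moment is D diminished triad (D, F, Ab); Eb4 is not a chord tone.
It is approached by step down from F4 and left by step up to F4.
Step away and step back to the same note — a neighbor tone (lower neighbor).

Bb4 (beat 2) — escape tone; Eb4 (beat 5) — neighbor tone.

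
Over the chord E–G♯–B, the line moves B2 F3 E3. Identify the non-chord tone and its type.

The harmony at that moment is E major triad (E, G♯, B); F3 is not a chord tone.
It is approached by leap up from B2 and left by step down to E3.
Leap in, step out — an appoggiatura.

F3 is an appoggiatura.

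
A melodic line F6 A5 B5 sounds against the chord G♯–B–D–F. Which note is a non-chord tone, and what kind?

A5 is an appoggiatura.

The harmony at that moment is G♯ diminished seventh chord (G♯, B, D, F); A5 is not a chord tone.
It is approached by leap down from F6 and left by step up to B5.
Leap in, step out — an appoggiatura.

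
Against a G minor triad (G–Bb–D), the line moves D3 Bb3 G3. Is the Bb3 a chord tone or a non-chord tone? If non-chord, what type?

Chord tone (the third of G minor triad).

G minor triad contains G, Bb, D; Bb is the third, so it is a chord tone.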